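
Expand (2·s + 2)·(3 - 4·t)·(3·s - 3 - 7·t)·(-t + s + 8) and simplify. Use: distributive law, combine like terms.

-252·s^2·t + 18·s^3 + 144·s^2 + 546·s·t^2 - 354·s·t + 80·s^2·t^2 - 24·s^3·t - 56·s·t^3 - 126·t - 18·s - 144 + 466·t^2 - 56·t^3

(2·s + 2)·(3 - 4·t)·(3·s - 3 - 7·t)·(-t + s + 8)
= (6·s - 8·s·t + 6 - 8·t)·(3·s - 3 - 7·t)·(-t + s + 8)    [distributive law]
= (18·s^2 - 18·s - 42·s·t - 24·s^2·t + 24·s·t + 56·s·t^2 + 18·s - 18 - 42·t - 24·s·t + 24·t + 56·t^2)·(-t + s + 8)    [distributive law]
= (18·s^2 - 42·s·t - 24·s^2·t + 56·s·t^2 - 18 - 18·t + 56·t^2)·(-t + s + 8)    [combine like terms]
= -18·s^2·t + 18·s^3 + 144·s^2 + 42·s·t^2 - 42·s^2·t - 336·s·t + 24·s^2·t^2 - 24·s^3·t - 192·s^2·t - 56·s·t^3 + 56·s^2·t^2 + 448·s·t^2 + 18·t - 18·s - 144 + 18·t^2 - 18·s·t - 144·t - 56·t^3 + 56·s·t^2 + 448·t^2    [distributive law]
= -252·s^2·t + 18·s^3 + 144·s^2 + 546·s·t^2 - 354·s·t + 80·s^2·t^2 - 24·s^3·t - 56·s·t^3 - 126·t - 18·s - 144 + 466·t^2 - 56·t^3    [combine like terms]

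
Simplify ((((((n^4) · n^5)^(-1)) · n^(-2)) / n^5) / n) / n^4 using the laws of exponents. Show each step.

((((((n^4) · n^5)^(-1)) · n^(-2)) / n^5) / n) / n^4
= ((((((n^4)^(-1)) · ((n^5)^(-1))) · n^(-2)) / n^5) / n) / n^4    [power of a product]
= (((((n^(-4)) · ((n^5)^(-1))) · n^(-2)) / n^5) / n) / n^4    [power of a power]
= ((((n^(-4) · n^(-5)) · n^(-2)) / n^5) / n) / n^4    [power of a power]
= (((n^(-9) · n^(-2)) / n^5) / n) / n^4    [product of powers]
= ((n^(-11) / n^5) / n) / n^4    [product of powers]
= (n^(-16) / n) / n^4    [quotient of powers]
= n^(-17) / n^4    [quotient of powers]
= n^(-21)    [quotient of powers]

n^(-21)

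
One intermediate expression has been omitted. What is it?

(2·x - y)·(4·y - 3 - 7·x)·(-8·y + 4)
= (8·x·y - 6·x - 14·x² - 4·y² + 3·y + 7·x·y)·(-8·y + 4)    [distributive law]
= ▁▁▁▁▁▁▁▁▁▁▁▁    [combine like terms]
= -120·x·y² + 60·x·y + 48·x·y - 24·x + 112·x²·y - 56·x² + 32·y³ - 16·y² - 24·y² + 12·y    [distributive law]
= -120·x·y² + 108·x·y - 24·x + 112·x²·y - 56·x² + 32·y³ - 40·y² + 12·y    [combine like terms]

By combine like terms:

(15·x·y - 6·x - 14·x² - 4·y² + 3·y)·(-8·y + 4)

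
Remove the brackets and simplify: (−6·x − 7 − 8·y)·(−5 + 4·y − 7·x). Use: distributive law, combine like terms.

(−6·x − 7 − 8·y)·(−5 + 4·y − 7·x)
= 30·x − 24·x·y + 42·x^2 + 35 − 28·y + 49·x + 40·y − 32·y^2 + 56·x·y    [distributive law]
= 79·x + 32·x·y + 42·x^2 + 35 + 12·y − 32·y^2    [combine like terms]

79·x + 32·x·y + 42·x^2 + 35 + 12·y − 32·y^2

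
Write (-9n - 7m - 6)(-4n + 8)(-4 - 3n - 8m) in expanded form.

(-9n - 7m - 6)(-4n + 8)(-4 - 3n - 8m)
= (36n^2 - 72n + 28mn - 56m + 24n - 48)(-4 - 3n - 8m)    [distributive law]
= (36n^2 - 48n + 28mn - 56m - 48)(-4 - 3n - 8m)    [combine like terms]
= -144n^2 - 108n^3 - 288mn^2 + 192n + 144n^2 + 384mn - 112mn - 84mn^2 - 224m^2n + 224m + 168mn + 448m^2 + 192 + 144n + 384m    [distributive law]
= -108n^3 - 372mn^2 + 336n + 440mn - 224m^2n + 608m + 448m^2 + 192    [combine like terms]

-108n^3 - 372mn^2 + 336n + 440mn - 224m^2n + 608m + 448m^2 + 192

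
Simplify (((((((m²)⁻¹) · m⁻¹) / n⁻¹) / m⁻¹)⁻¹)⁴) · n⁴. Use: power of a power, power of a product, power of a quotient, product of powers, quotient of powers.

(((((((m²)⁻¹) · m⁻¹) / n⁻¹) / m⁻¹)⁻¹)⁴) · n⁴
= ((((((m²)⁻¹) · m⁻¹) / n⁻¹) / m⁻¹)⁻⁴) · n⁴    [power of a power]
= ((((((m²)⁻¹) · m⁻¹) / n⁻¹)⁻⁴) / ((m⁻¹)⁻⁴)) · n⁴    [power of a quotient]
= ((((((m²)⁻¹) · m⁻¹)⁻⁴) / ((n⁻¹)⁻⁴)) / ((m⁻¹)⁻⁴)) · n⁴    [power of a quotient]
= ((((((m²)⁻¹)⁻⁴) · ((m⁻¹)⁻⁴)) / ((n⁻¹)⁻⁴)) / ((m⁻¹)⁻⁴)) · n⁴    [power of a product]
= (((((m²)⁴) · ((m⁻¹)⁻⁴)) / ((n⁻¹)⁻⁴)) / ((m⁻¹)⁻⁴)) · n⁴    [power of a power]
= (((m⁸ · ((m⁻¹)⁻⁴)) / ((n⁻¹)⁻⁴)) / ((m⁻¹)⁻⁴)) · n⁴    [power of a power]
= (((m⁸ · m⁴) / ((n⁻¹)⁻⁴)) / ((m⁻¹)⁻⁴)) · n⁴    [power of a power]
= ((m¹² / ((n⁻¹)⁻⁴)) / ((m⁻¹)⁻⁴)) · n⁴    [product of powers]
= ((m¹² / n⁴) / ((m⁻¹)⁻⁴)) · n⁴    [power of a power]
= ((m¹² / n⁴) / m⁴) · n⁴    [power of a power]
= m⁸    [quotient of powers]

m⁸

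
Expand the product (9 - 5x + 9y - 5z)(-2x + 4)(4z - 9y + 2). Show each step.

(9 - 5x + 9y - 5z)(-2x + 4)(4z - 9y + 2)
= (-18x + 36 + 10x² - 20x - 18xy + 36y + 10xz - 20z)(4z - 9y + 2)    [distributive law]
= (-38x + 36 + 10x² - 18xy + 36y + 10xz - 20z)(4z - 9y + 2)    [combine like terms]
= -152xz + 342xy - 76x + 144z - 324y + 72 + 40x²z - 90x²y + 20x² - 72xyz + 162xy² - 36xy + 144yz - 324y² + 72y + 40xz² - 90xyz + 20xz - 80z² + 180yz - 40z    [distributive law]
= -132xz + 306xy - 76x + 104z - 252y + 72 + 40x²z - 90x²y + 20x² - 162xyz + 162xy² + 324yz - 324y² + 40xz² - 80z²    [combine like terms]

-132xz + 306xy - 76x + 104z - 252y + 72 + 40x²z - 90x²y + 20x² - 162xyz + 162xy² + 324yz - 324y² + 40xz² - 80z²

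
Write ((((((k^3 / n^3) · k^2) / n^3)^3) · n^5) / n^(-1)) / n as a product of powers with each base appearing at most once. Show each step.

k^15n^(-13)

((((((k^3 / n^3) · k^2) / n^3)^3) · n^5) / n^(-1)) / n
= ((((((k^3 / n^3) · k^2)^3) / ((n^3)^3)) · n^5) / n^(-1)) / n    [power of a quotient]
= ((((((k^3 / n^3)^3) · ((k^2)^3)) / ((n^3)^3)) · n^5) / n^(-1)) / n    [power of a product]
= (((((((k^3)^3) / ((n^3)^3)) · ((k^2)^3)) / ((n^3)^3)) · n^5) / n^(-1)) / n    [power of a quotient]
= (((((k^9 / ((n^3)^3)) · ((k^2)^3)) / ((n^3)^3)) · n^5) / n^(-1)) / n    [power of a power]
= (((((k^9 / n^9) · ((k^2)^3)) / ((n^3)^3)) · n^5) / n^(-1)) / n    [power of a power]
= (((((k^9 / n^9) · k^6) / ((n^3)^3)) · n^5) / n^(-1)) / n    [power of a power]
= (((((k^9 / n^9) · k^6) / n^9) · n^5) / n^(-1)) / n    [power of a power]
= k^15n^(-13)    [quotient of powers; product of powers]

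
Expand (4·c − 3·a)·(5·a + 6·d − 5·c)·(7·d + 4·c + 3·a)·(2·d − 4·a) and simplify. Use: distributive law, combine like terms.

(4·c − 3·a)·(5·a + 6·d − 5·c)·(7·d + 4·c + 3·a)·(2·d − 4·a)
= (20·a·c + 24·c·d − 20·c² − 15·a² − 18·a·d + 15·a·c)·(7·d + 4·c + 3·a)·(2·d − 4·a)    [distributive law]
= (35·a·c + 24·c·d − 20·c² − 15·a² − 18·a·d)·(7·d + 4·c + 3·a)·(2·d − 4·a)    [combine like terms]
= (245·a·c·d + 140·a·c² + 105·a²·c + 168·c·d² + 96·c²·d + 72·a·c·d − 140·c²·d − 80·c³ − 60·a·c² − 105·a²·d − 60·a²·c − 45·a³ − 126·a·d² − 72·a·c·d − 54·a²·d)·(2·d − 4·a)    [distributive law]
= (245·a·c·d + 80·a·c² + 45·a²·c + 168·c·d² − 44·c²·d − 80·c³ − 159·a²·d − 45·a³ − 126·a·d²)·(2·d − 4·a)    [combine like terms]
= 490·a·c·d² − 980·a²·c·d + 160·a·c²·d − 320·a²·c² + 90·a²·c·d − 180·a³·c + 336·c·d³ − 672·a·c·d² − 88·c²·d² + 176·a·c²·d − 160·c³·d + 320·a·c³ − 318·a²·d² + 636·a³·d − 90·a³·d + 180·a⁴ − 252·a·d³ + 504·a²·d²    [distributive law]
= −182·a·c·d² − 890·a²·c·d + 336·a·c²·d − 320·a²·c² − 180·a³·c + 336·c·d³ − 88·c²·d² − 160·c³·d + 320·a·c³ + 186·a²·d² + 546·a³·d + 180·a⁴ − 252·a·d³    [combine like terms]

−182·a·c·d² − 890·a²·c·d + 336·a·c²·d − 320·a²·c² − 180·a³·c + 336·c·d³ − 88·c²·d² − 160·c³·d + 320·a·c³ + 186·a²·d² + 546·a³·d + 180·a⁴ − 252·a·d³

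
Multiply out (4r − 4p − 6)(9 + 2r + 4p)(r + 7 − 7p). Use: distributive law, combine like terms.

80r^2 + 114r − 172pr + 8r^3 − 48pr^2 − 72p^2r − 42p + 308p^2 + 112p^3 − 378

(4r − 4p − 6)(9 + 2r + 4p)(r + 7 − 7p)
= (36r + 8r^2 + 16pr − 36p − 8pr − 16p^2 − 54 − 12r − 24p)(r + 7 − 7p)    [distributive law]
= (24r + 8r^2 + 8pr − 60p − 16p^2 − 54)(r + 7 − 7p)    [combine like terms]
= 24r^2 + 168r − 168pr + 8r^3 + 56r^2 − 56pr^2 + 8pr^2 + 56pr − 56p^2r − 60pr − 420p + 420p^2 − 16p^2r − 112p^2 + 112p^3 − 54r − 378 + 378p    [distributive law]
= 80r^2 + 114r − 172pr + 8r^3 − 48pr^2 − 72p^2r − 42p + 308p^2 + 112p^3 − 378    [combine like terms]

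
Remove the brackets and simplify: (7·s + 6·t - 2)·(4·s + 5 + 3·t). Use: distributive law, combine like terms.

(7·s + 6·t - 2)·(4·s + 5 + 3·t)
= 28·s^2 + 35·s + 21·s·t + 24·s·t + 30·t + 18·t^2 - 8·s - 10 - 6·t    [distributive law]
= 28·s^2 + 27·s + 45·s·t + 24·t + 18·t^2 - 10    [combine like terms]

28·s^2 + 27·s + 45·s·t + 24·t + 18·t^2 - 10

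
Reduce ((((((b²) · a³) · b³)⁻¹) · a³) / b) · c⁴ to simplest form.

b⁻⁶·c⁴

((((((b²) · a³) · b³)⁻¹) · a³) / b) · c⁴
= ((((((b²) · a³)⁻¹) · ((b³)⁻¹)) · a³) / b) · c⁴    [power of a product]
= ((((((b²)⁻¹) · ((a³)⁻¹)) · ((b³)⁻¹)) · a³) / b) · c⁴    [power of a product]
= (((((b⁻²) · ((a³)⁻¹)) · ((b³)⁻¹)) · a³) / b) · c⁴    [power of a power]
= ((((b⁻² · a⁻³) · ((b³)⁻¹)) · a³) / b) · c⁴    [power of a power]
= ((((b⁻² · a⁻³) · b⁻³) · a³) / b) · c⁴    [power of a power]
= b⁻⁶·c⁴    [quotient of powers; product of powers]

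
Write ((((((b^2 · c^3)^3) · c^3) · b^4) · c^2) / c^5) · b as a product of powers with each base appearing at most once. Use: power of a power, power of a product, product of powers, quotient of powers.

b^11·c^9

((((((b^2 · c^3)^3) · c^3) · b^4) · c^2) / c^5) · b
= (((((((b^2)^3) · ((c^3)^3)) · c^3) · b^4) · c^2) / c^5) · b    [power of a product]
= (((((b^6 · ((c^3)^3)) · c^3) · b^4) · c^2) / c^5) · b    [power of a power]
= (((((b^6 · c^9) · c^3) · b^4) · c^2) / c^5) · b    [power of a power]
= b^11·c^9    [quotient of powers; product of powers]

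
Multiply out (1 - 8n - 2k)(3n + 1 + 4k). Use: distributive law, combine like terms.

-5n + 1 + 2k - 24n^2 - 38kn - 8k^2

(1 - 8n - 2k)(3n + 1 + 4k)
= 3n + 1 + 4k - 24n^2 - 8n - 32kn - 6kn - 2k - 8k^2    [distributive law]
= -5n + 1 + 2k - 24n^2 - 38kn - 8k^2    [combine like terms]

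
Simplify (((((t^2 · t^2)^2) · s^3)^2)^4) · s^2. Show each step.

s^26t^64

(((((t^2 · t^2)^2) · s^3)^2)^4) · s^2
= ((((t^2 · t^2)^2) · s^3)^8) · s^2    [power of a power]
= ((((t^2 · t^2)^2)^8) · ((s^3)^8)) · s^2    [power of a product]
= (((t^2 · t^2)^16) · ((s^3)^8)) · s^2    [power of a power]
= ((((t^2)^16) · ((t^2)^16)) · ((s^3)^8)) · s^2    [power of a product]
= ((t^32 · ((t^2)^16)) · ((s^3)^8)) · s^2    [power of a power]
= ((t^32 · t^32) · ((s^3)^8)) · s^2    [power of a power]
= (t^64 · ((s^3)^8)) · s^2    [product of powers]
= (t^64 · s^24) · s^2    [power of a power]
= s^26t^64    [product of powers]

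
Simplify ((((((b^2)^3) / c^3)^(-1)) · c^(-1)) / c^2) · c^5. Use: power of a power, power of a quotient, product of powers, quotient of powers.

((((((b^2)^3) / c^3)^(-1)) · c^(-1)) / c^2) · c^5
= ((((((b^2)^3)^(-1)) / ((c^3)^(-1))) · c^(-1)) / c^2) · c^5    [power of a quotient]
= (((((b^2)^(-3)) / ((c^3)^(-1))) · c^(-1)) / c^2) · c^5    [power of a power]
= (((b^(-6) / ((c^3)^(-1))) · c^(-1)) / c^2) · c^5    [power of a power]
= (((b^(-6) / c^(-3)) · c^(-1)) / c^2) · c^5    [power of a power]
= b^(-6)·c^5    [quotient of powers; product of powers]

b^(-6)·c^5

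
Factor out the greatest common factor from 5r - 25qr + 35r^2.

5r(1 - 5q + 7r)

5r - 25qr + 35r^2
= 5(r - 5qr + 7r^2)    [factor out 5]
= 5r(1 - 5q + 7r)    [factor out r]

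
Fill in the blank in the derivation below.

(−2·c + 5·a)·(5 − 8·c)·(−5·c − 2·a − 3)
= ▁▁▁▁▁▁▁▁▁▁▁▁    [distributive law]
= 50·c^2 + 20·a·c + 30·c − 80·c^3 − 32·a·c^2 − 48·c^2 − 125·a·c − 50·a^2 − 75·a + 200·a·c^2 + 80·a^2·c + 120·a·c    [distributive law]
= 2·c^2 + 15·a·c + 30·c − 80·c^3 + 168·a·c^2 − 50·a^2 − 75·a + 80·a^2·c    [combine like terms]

By distributive law:

(−10·c + 16·c^2 + 25·a − 40·a·c)·(−5·c − 2·a − 3)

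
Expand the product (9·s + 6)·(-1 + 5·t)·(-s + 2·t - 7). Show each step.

9·s² - 363·s·t + 69·s - 45·s²·t + 90·s·t² - 222·t + 42 + 60·t²

(9·s + 6)·(-1 + 5·t)·(-s + 2·t - 7)
= (-9·s + 45·s·t - 6 + 30·t)·(-s + 2·t - 7)    [distributive law]
= 9·s² - 18·s·t + 63·s - 45·s²·t + 90·s·t² - 315·s·t + 6·s - 12·t + 42 - 30·s·t + 60·t² - 210·t    [distributive law]
= 9·s² - 363·s·t + 69·s - 45·s²·t + 90·s·t² - 222·t + 42 + 60·t²    [combine like terms]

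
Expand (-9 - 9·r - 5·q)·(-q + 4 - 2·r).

(-9 - 9·r - 5·q)·(-q + 4 - 2·r)
= 9·q - 36 + 18·r + 9·q·r - 36·r + 18·r^2 + 5·q^2 - 20·q + 10·q·r    [distributive law]
= -11·q - 36 - 18·r + 19·q·r + 18·r^2 + 5·q^2    [combine like terms]

-11·q - 36 - 18·r + 19·q·r + 18·r^2 + 5·q^2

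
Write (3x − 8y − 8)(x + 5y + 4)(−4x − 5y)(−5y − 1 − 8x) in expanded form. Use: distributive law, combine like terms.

(3x − 8y − 8)(x + 5y + 4)(−4x − 5y)(−5y − 1 − 8x)
= (3x² + 15xy + 12x − 8xy − 40y² − 32y − 8x − 40y − 32)(−4x − 5y)(−5y − 1 − 8x)    [distributive law]
= (3x² + 7xy + 4x − 40y² − 72y − 32)(−4x − 5y)(−5y − 1 − 8x)    [combine like terms]
= (−12x³ − 15x²y − 28x²y − 35xy² − 16x² − 20xy + 160xy² + 200y³ + 288xy + 360y² + 128x + 160y)(−5y − 1 − 8x)    [distributive law]
= (−12x³ − 43x²y + 125xy² − 16x² + 268xy + 200y³ + 360y² + 128x + 160y)(−5y − 1 − 8x)    [combine like terms]
= 60x³y + 12x³ + 96x⁴ + 215x²y² + 43x²y + 344x³y − 625xy³ − 125xy² − 1000x²y² + 80x²y + 16x² + 128x³ − 1340xy² − 268xy − 2144x²y − 1000y⁴ − 200y³ − 1600xy³ − 1800y³ − 360y² − 2880xy² − 640xy − 128x − 1024x² − 800y² − 160y − 1280xy    [distributive law]
= 404x³y + 140x³ + 96x⁴ − 785x²y² − 2021x²y − 2225xy³ − 4345xy² − 1008x² − 2188xy − 1000y⁴ − 2000y³ − 1160y² − 128x − 160y    [combine like terms]

404x³y + 140x³ + 96x⁴ − 785x²y² − 2021x²y − 2225xy³ − 4345xy² − 1008x² − 2188xy − 1000y⁴ − 2000y³ − 1160y² − 128x − 160y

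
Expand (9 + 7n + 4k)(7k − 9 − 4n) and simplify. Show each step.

(9 + 7n + 4k)(7k − 9 − 4n)
= 63k − 81 − 36n + 49kn − 63n − 28n² + 28k² − 36k − 16kn    [distributive law]
= 27k − 81 − 99n + 33kn − 28n² + 28k²    [combine like terms]

27k − 81 − 99n + 33kn − 28n² + 28k²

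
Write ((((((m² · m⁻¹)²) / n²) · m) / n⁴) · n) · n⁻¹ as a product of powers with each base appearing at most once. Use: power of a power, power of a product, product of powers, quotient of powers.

m³·n⁻⁶

((((((m² · m⁻¹)²) / n²) · m) / n⁴) · n) · n⁻¹
= (((((((m²)²) · ((m⁻¹)²)) / n²) · m) / n⁴) · n) · n⁻¹    [power of a product]
= (((((m⁴ · ((m⁻¹)²)) / n²) · m) / n⁴) · n) · n⁻¹    [power of a power]
= (((((m⁴ · m⁻²) / n²) · m) / n⁴) · n) · n⁻¹    [power of a power]
= ((((m² / n²) · m) / n⁴) · n) · n⁻¹    [product of powers]
= m³·n⁻⁶    [quotient of powers; product of powers]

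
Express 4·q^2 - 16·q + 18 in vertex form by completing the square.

4(q - 2)^2 + 2

4·q^2 - 16·q + 18
= 4(q^2 - 4·q) + 18    [factor out 4 from the q-terms]
= 4(q^2 - 4·q + 4 - 4) + 18    [add and subtract 4 inside the bracket]
= 4(q - 2)^2 - 16 + 18    [perfect-square identity]
= 4(q - 2)^2 + 2    [combine constants]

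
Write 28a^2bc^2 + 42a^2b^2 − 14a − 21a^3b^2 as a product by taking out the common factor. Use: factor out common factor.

7a(4abc^2 + 6ab^2 − 2 − 3a^2b^2)

28a^2bc^2 + 42a^2b^2 − 14a − 21a^3b^2
= 7(4a^2bc^2 + 6a^2b^2 − 2a − 3a^3b^2)    [factor out 7]
= 7a(4abc^2 + 6ab^2 − 2 − 3a^2b^2)    [factor out a]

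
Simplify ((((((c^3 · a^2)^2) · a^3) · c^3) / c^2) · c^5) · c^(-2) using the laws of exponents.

a^7·c^10

((((((c^3 · a^2)^2) · a^3) · c^3) / c^2) · c^5) · c^(-2)
= (((((((c^3)^2) · ((a^2)^2)) · a^3) · c^3) / c^2) · c^5) · c^(-2)    [power of a product]
= (((((c^6 · ((a^2)^2)) · a^3) · c^3) / c^2) · c^5) · c^(-2)    [power of a power]
= (((((c^6 · a^4) · a^3) · c^3) / c^2) · c^5) · c^(-2)    [power of a power]
= a^7·c^10    [quotient of powers; product of powers]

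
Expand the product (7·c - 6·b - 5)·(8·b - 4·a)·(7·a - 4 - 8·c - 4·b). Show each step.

312·a·b·c + 96·b·c - 448·b·c^2 + 160·b^2·c - 196·a^2·c - 48·a·c + 224·a·c^2 - 432·a·b^2 + 352·b^2 + 192·b^3 + 168·a^2·b - 456·a·b + 160·b + 140·a^2 - 80·a

(7·c - 6·b - 5)·(8·b - 4·a)·(7·a - 4 - 8·c - 4·b)
= (56·b·c - 28·a·c - 48·b^2 + 24·a·b - 40·b + 20·a)·(7·a - 4 - 8·c - 4·b)    [distributive law]
= 392·a·b·c - 224·b·c - 448·b·c^2 - 224·b^2·c - 196·a^2·c + 112·a·c + 224·a·c^2 + 112·a·b·c - 336·a·b^2 + 192·b^2 + 384·b^2·c + 192·b^3 + 168·a^2·b - 96·a·b - 192·a·b·c - 96·a·b^2 - 280·a·b + 160·b + 320·b·c + 160·b^2 + 140·a^2 - 80·a - 160·a·c - 80·a·b    [distributive law]
= 312·a·b·c + 96·b·c - 448·b·c^2 + 160·b^2·c - 196·a^2·c - 48·a·c + 224·a·c^2 - 432·a·b^2 + 352·b^2 + 192·b^3 + 168·a^2·b - 456·a·b + 160·b + 140·a^2 - 80·a    [combine like terms]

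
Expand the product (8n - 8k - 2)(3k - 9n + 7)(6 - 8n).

(8n - 8k - 2)(3k - 9n + 7)(6 - 8n)
= (24kn - 72n² + 56n - 24k² + 72kn - 56k - 6k + 18n - 14)(6 - 8n)    [distributive law]
= (96kn - 72n² + 74n - 24k² - 62k - 14)(6 - 8n)    [combine like terms]
= 576kn - 768kn² - 432n² + 576n³ + 444n - 592n² - 144k² + 192k²n - 372k + 496kn - 84 + 112n    [distributive law]
= 1072kn - 768kn² - 1024n² + 576n³ + 556n - 144k² + 192k²n - 372k - 84    [combine like terms]

1072kn - 768kn² - 1024n² + 576n³ + 556n - 144k² + 192k²n - 372k - 84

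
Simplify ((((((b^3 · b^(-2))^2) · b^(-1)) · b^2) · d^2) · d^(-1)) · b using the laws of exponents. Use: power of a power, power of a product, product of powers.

((((((b^3 · b^(-2))^2) · b^(-1)) · b^2) · d^2) · d^(-1)) · b
= (((((((b^3)^2) · ((b^(-2))^2)) · b^(-1)) · b^2) · d^2) · d^(-1)) · b    [power of a product]
= (((((b^6 · ((b^(-2))^2)) · b^(-1)) · b^2) · d^2) · d^(-1)) · b    [power of a power]
= (((((b^6 · b^(-4)) · b^(-1)) · b^2) · d^2) · d^(-1)) · b    [power of a power]
= ((((b^2 · b^(-1)) · b^2) · d^2) · d^(-1)) · b    [product of powers]
= (((b · b^2) · d^2) · d^(-1)) · b    [product of powers]
= ((b^3 · d^2) · d^(-1)) · b    [product of powers]
= b^4d    [product of powers]

b^4d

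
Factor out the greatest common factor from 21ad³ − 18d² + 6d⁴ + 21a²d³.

21ad³ − 18d² + 6d⁴ + 21a²d³
= 3(7ad³ − 6d² + 2d⁴ + 7a²d³)    [factor out 3]
= 3d²(7ad − 6 + 2d² + 7a²d)    [factor out d²]

3d²(7ad − 6 + 2d² + 7a²d)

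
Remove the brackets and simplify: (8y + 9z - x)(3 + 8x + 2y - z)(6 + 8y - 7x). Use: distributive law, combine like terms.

144y + 288y² + 180xy + 384xy² - 498x²y + 128y³ + 276yz + 80y²z + 514xyz + 162z + 249xz - 511x²z - 54z² - 72yz² + 63xz² - 18x - 27x² + 56x³

(8y + 9z - x)(3 + 8x + 2y - z)(6 + 8y - 7x)
= (24y + 64xy + 16y² - 8yz + 27z + 72xz + 18yz - 9z² - 3x - 8x² - 2xy + xz)(6 + 8y - 7x)    [distributive law]
= (24y + 62xy + 16y² + 10yz + 27z + 73xz - 9z² - 3x - 8x²)(6 + 8y - 7x)    [combine like terms]
= 144y + 192y² - 168xy + 372xy + 496xy² - 434x²y + 96y² + 128y³ - 112xy² + 60yz + 80y²z - 70xyz + 162z + 216yz - 189xz + 438xz + 584xyz - 511x²z - 54z² - 72yz² + 63xz² - 18x - 24xy + 21x² - 48x² - 64x²y + 56x³    [distributive law]
= 144y + 288y² + 180xy + 384xy² - 498x²y + 128y³ + 276yz + 80y²z + 514xyz + 162z + 249xz - 511x²z - 54z² - 72yz² + 63xz² - 18x - 27x² + 56x³    [combine like terms]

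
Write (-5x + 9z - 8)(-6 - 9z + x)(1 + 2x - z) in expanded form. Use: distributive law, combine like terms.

(-5x + 9z - 8)(-6 - 9z + x)(1 + 2x - z)
= (30x + 45xz - 5x² - 54z - 81z² + 9xz + 48 + 72z - 8x)(1 + 2x - z)    [distributive law]
= (22x + 54xz - 5x² + 18z - 81z² + 48)(1 + 2x - z)    [combine like terms]
= 22x + 44x² - 22xz + 54xz + 108x²z - 54xz² - 5x² - 10x³ + 5x²z + 18z + 36xz - 18z² - 81z² - 162xz² + 81z³ + 48 + 96x - 48z    [distributive law]
= 118x + 39x² + 68xz + 113x²z - 216xz² - 10x³ - 30z - 99z² + 81z³ + 48    [combine like terms]

118x + 39x² + 68xz + 113x²z - 216xz² - 10x³ - 30z - 99z² + 81z³ + 48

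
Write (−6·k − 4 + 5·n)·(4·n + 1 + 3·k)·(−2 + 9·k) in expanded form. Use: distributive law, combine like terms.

(−6·k − 4 + 5·n)·(4·n + 1 + 3·k)·(−2 + 9·k)
= (−24·k·n − 6·k − 18·k^2 − 16·n − 4 − 12·k + 20·n^2 + 5·n + 15·k·n)·(−2 + 9·k)    [distributive law]
= (−9·k·n − 18·k − 18·k^2 − 11·n − 4 + 20·n^2)·(−2 + 9·k)    [combine like terms]
= 18·k·n − 81·k^2·n + 36·k − 162·k^2 + 36·k^2 − 162·k^3 + 22·n − 99·k·n + 8 − 36·k − 40·n^2 + 180·k·n^2    [distributive law]
= −81·k·n − 81·k^2·n − 126·k^2 − 162·k^3 + 22·n + 8 − 40·n^2 + 180·k·n^2    [combine like terms]

−81·k·n − 81·k^2·n − 126·k^2 − 162·k^3 + 22·n + 8 − 40·n^2 + 180·k·n^2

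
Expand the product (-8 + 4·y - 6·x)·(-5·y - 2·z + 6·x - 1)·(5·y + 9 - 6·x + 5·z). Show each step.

364·y + 60·x·y + 188·y·z + 184·z - 198·x·z + 80·z^2 - 426·x - 72·x^2 + 72 - 100·y^3 + 390·x·y^2 - 140·y^2·z + 378·x·y·z - 40·y·z^2 - 504·x^2·y - 252·x^2·z + 60·x·z^2 + 216·x^3

(-8 + 4·y - 6·x)·(-5·y - 2·z + 6·x - 1)·(5·y + 9 - 6·x + 5·z)
= (40·y + 16·z - 48·x + 8 - 20·y^2 - 8·y·z + 24·x·y - 4·y + 30·x·y + 12·x·z - 36·x^2 + 6·x)·(5·y + 9 - 6·x + 5·z)    [distributive law]
= (36·y + 16·z - 42·x + 8 - 20·y^2 - 8·y·z + 54·x·y + 12·x·z - 36·x^2)·(5·y + 9 - 6·x + 5·z)    [combine like terms]
= 180·y^2 + 324·y - 216·x·y + 180·y·z + 80·y·z + 144·z - 96·x·z + 80·z^2 - 210·x·y - 378·x + 252·x^2 - 210·x·z + 40·y + 72 - 48·x + 40·z - 100·y^3 - 180·y^2 + 120·x·y^2 - 100·y^2·z - 40·y^2·z - 72·y·z + 48·x·y·z - 40·y·z^2 + 270·x·y^2 + 486·x·y - 324·x^2·y + 270·x·y·z + 60·x·y·z + 108·x·z - 72·x^2·z + 60·x·z^2 - 180·x^2·y - 324·x^2 + 216·x^3 - 180·x^2·z    [distributive law]
= 364·y + 60·x·y + 188·y·z + 184·z - 198·x·z + 80·z^2 - 426·x - 72·x^2 + 72 - 100·y^3 + 390·x·y^2 - 140·y^2·z + 378·x·y·z - 40·y·z^2 - 504·x^2·y - 252·x^2·z + 60·x·z^2 + 216·x^3    [combine like terms]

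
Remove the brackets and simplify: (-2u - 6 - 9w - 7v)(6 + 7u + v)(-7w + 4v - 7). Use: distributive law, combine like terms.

819uw + 141uv + 378u + 98u^2w - 56u^2v + 98u^2 + 105uvw - 204uv^2 + 630w + 192v + 252 + 183vw - 143v^2 + 378w^2 + 441uw^2 + 63vw^2 + 13v^2w - 28v^3

(-2u - 6 - 9w - 7v)(6 + 7u + v)(-7w + 4v - 7)
= (-12u - 14u^2 - 2uv - 36 - 42u - 6v - 54w - 63uw - 9vw - 42v - 49uv - 7v^2)(-7w + 4v - 7)    [distributive law]
= (-54u - 14u^2 - 51uv - 36 - 48v - 54w - 63uw - 9vw - 7v^2)(-7w + 4v - 7)    [combine like terms]
= 378uw - 216uv + 378u + 98u^2w - 56u^2v + 98u^2 + 357uvw - 204uv^2 + 357uv + 252w - 144v + 252 + 336vw - 192v^2 + 336v + 378w^2 - 216vw + 378w + 441uw^2 - 252uvw + 441uw + 63vw^2 - 36v^2w + 63vw + 49v^2w - 28v^3 + 49v^2    [distributive law]
= 819uw + 141uv + 378u + 98u^2w - 56u^2v + 98u^2 + 105uvw - 204uv^2 + 630w + 192v + 252 + 183vw - 143v^2 + 378w^2 + 441uw^2 + 63vw^2 + 13v^2w - 28v^3    [combine like terms]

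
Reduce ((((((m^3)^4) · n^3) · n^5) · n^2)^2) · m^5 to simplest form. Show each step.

((((((m^3)^4) · n^3) · n^5) · n^2)^2) · m^5
= ((((((m^3)^4) · n^3) · n^5)^2) · ((n^2)^2)) · m^5    [power of a product]
= ((((((m^3)^4) · n^3)^2) · ((n^5)^2)) · ((n^2)^2)) · m^5    [power of a product]
= ((((((m^3)^4)^2) · ((n^3)^2)) · ((n^5)^2)) · ((n^2)^2)) · m^5    [power of a product]
= (((((m^3)^8) · ((n^3)^2)) · ((n^5)^2)) · ((n^2)^2)) · m^5    [power of a power]
= (((m^24 · ((n^3)^2)) · ((n^5)^2)) · ((n^2)^2)) · m^5    [power of a power]
= (((m^24 · n^6) · ((n^5)^2)) · ((n^2)^2)) · m^5    [power of a power]
= (((m^24 · n^6) · n^10) · ((n^2)^2)) · m^5    [power of a power]
= (((m^24 · n^6) · n^10) · n^4) · m^5    [power of a power]
= m^29n^20    [product of powers]

m^29n^20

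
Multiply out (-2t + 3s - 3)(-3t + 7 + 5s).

(-2t + 3s - 3)(-3t + 7 + 5s)
= 6t^2 - 14t - 10st - 9st + 21s + 15s^2 + 9t - 21 - 15s    [distributive law]
= 6t^2 - 5t - 19st + 6s + 15s^2 - 21    [combine like terms]

6t^2 - 5t - 19st + 6s + 15s^2 - 21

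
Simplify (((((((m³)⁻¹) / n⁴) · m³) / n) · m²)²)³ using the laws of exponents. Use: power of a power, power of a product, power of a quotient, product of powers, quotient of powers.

(((((((m³)⁻¹) / n⁴) · m³) / n) · m²)²)³
= ((((((m³)⁻¹) / n⁴) · m³) / n) · m²)⁶    [power of a power]
= ((((((m³)⁻¹) / n⁴) · m³) / n)⁶) · ((m²)⁶)    [power of a product]
= ((((((m³)⁻¹) / n⁴) · m³)⁶) / (n⁶)) · ((m²)⁶)    [power of a quotient]
= ((((((m³)⁻¹) / n⁴)⁶) · ((m³)⁶)) / (n⁶)) · ((m²)⁶)    [power of a product]
= ((((((m³)⁻¹)⁶) / ((n⁴)⁶)) · ((m³)⁶)) / (n⁶)) · ((m²)⁶)    [power of a quotient]
= (((((m³)⁻⁶) / ((n⁴)⁶)) · ((m³)⁶)) / (n⁶)) · ((m²)⁶)    [power of a power]
= (((m⁻¹⁸ / ((n⁴)⁶)) · ((m³)⁶)) / (n⁶)) · ((m²)⁶)    [power of a power]
= (((m⁻¹⁸ / n²⁴) · ((m³)⁶)) / (n⁶)) · ((m²)⁶)    [power of a power]
= (((m⁻¹⁸ / n²⁴) · m¹⁸) / (n⁶)) · ((m²)⁶)    [power of a power]
= (((m⁻¹⁸ / n²⁴) · m¹⁸) / n⁶) · m¹²    [power of a power]
= m¹²n⁻³⁰    [quotient of powers; product of powers]

m¹²n⁻³⁰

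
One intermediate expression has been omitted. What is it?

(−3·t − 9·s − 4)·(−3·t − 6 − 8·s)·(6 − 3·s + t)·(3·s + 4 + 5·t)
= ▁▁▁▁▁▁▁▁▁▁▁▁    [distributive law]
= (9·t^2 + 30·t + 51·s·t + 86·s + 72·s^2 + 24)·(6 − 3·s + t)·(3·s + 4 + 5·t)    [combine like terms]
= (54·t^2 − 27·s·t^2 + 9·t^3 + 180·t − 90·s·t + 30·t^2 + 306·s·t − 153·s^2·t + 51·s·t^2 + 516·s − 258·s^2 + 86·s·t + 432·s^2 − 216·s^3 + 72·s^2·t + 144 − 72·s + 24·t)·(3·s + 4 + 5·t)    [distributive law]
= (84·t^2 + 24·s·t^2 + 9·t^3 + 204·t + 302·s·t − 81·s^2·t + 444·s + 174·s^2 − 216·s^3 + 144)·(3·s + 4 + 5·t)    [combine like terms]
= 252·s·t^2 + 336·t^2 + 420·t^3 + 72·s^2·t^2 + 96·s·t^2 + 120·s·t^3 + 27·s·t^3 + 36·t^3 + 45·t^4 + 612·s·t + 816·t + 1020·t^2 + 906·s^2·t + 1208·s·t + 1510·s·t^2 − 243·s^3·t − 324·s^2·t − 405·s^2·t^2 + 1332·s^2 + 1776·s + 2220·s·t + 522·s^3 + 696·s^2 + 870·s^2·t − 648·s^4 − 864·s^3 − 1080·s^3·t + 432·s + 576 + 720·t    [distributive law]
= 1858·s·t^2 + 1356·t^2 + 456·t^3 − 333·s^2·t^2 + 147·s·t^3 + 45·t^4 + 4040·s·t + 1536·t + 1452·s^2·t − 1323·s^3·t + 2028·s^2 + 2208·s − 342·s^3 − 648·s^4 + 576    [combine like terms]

Applying distributive law to the line above:

(9·t^2 + 18·t + 24·s·t + 27·s·t + 54·s + 72·s^2 + 12·t + 24 + 32·s)·(6 − 3·s + t)·(3·s + 4 + 5·t)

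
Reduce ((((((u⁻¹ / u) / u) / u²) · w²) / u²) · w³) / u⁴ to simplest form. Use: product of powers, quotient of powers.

((((((u⁻¹ / u) / u) / u²) · w²) / u²) · w³) / u⁴
= (((((u⁻² / u) / u²) · w²) / u²) · w³) / u⁴    [quotient of powers]
= ((((u⁻³ / u²) · w²) / u²) · w³) / u⁴    [quotient of powers]
= (((u⁻⁵ · w²) / u²) · w³) / u⁴    [quotient of powers]
= u⁻¹¹·w⁵    [quotient of powers; product of powers]

u⁻¹¹·w⁵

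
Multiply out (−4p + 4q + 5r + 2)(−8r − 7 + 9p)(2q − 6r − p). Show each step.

(−4p + 4q + 5r + 2)(−8r − 7 + 9p)(2q − 6r − p)
= (32pr + 28p − 36p² − 32qr − 28q + 36pq − 40r² − 35r + 45pr − 16r − 14 + 18p)(2q − 6r − p)    [distributive law]
= (77pr + 46p − 36p² − 32qr − 28q + 36pq − 40r² − 51r − 14)(2q − 6r − p)    [combine like terms]
= 154pqr − 462pr² − 77p²r + 92pq − 276pr − 46p² − 72p²q + 216p²r + 36p³ − 64q²r + 192qr² + 32pqr − 56q² + 168qr + 28pq + 72pq² − 216pqr − 36p²q − 80qr² + 240r³ + 40pr² − 102qr + 306r² + 51pr − 28q + 84r + 14p    [distributive law]
= −30pqr − 422pr² + 139p²r + 120pq − 225pr − 46p² − 108p²q + 36p³ − 64q²r + 112qr² − 56q² + 66qr + 72pq² + 240r³ + 306r² − 28q + 84r + 14p    [combine like terms]

−30pqr − 422pr² + 139p²r + 120pq − 225pr − 46p² − 108p²q + 36p³ − 64q²r + 112qr² − 56q² + 66qr + 72pq² + 240r³ + 306r² − 28q + 84r + 14p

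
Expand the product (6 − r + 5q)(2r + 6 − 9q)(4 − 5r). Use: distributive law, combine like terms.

(6 − r + 5q)(2r + 6 − 9q)(4 − 5r)
= (12r + 36 − 54q − 2r² − 6r + 9qr + 10qr + 30q − 45q²)(4 − 5r)    [distributive law]
= (6r + 36 − 24q − 2r² + 19qr − 45q²)(4 − 5r)    [combine like terms]
= 24r − 30r² + 144 − 180r − 96q + 120qr − 8r² + 10r³ + 76qr − 95qr² − 180q² + 225q²r    [distributive law]
= −156r − 38r² + 144 − 96q + 196qr + 10r³ − 95qr² − 180q² + 225q²r    [combine like terms]

−156r − 38r² + 144 − 96q + 196qr + 10r³ − 95qr² − 180q² + 225q²r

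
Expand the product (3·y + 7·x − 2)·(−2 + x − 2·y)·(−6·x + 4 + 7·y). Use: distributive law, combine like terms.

(3·y + 7·x − 2)·(−2 + x − 2·y)·(−6·x + 4 + 7·y)
= (−6·y + 3·x·y − 6·y^2 − 14·x + 7·x^2 − 14·x·y + 4 − 2·x + 4·y)·(−6·x + 4 + 7·y)    [distributive law]
= (−2·y − 11·x·y − 6·y^2 − 16·x + 7·x^2 + 4)·(−6·x + 4 + 7·y)    [combine like terms]
= 12·x·y − 8·y − 14·y^2 + 66·x^2·y − 44·x·y − 77·x·y^2 + 36·x·y^2 − 24·y^2 − 42·y^3 + 96·x^2 − 64·x − 112·x·y − 42·x^3 + 28·x^2 + 49·x^2·y − 24·x + 16 + 28·y    [distributive law]
= −144·x·y + 20·y − 38·y^2 + 115·x^2·y − 41·x·y^2 − 42·y^3 + 124·x^2 − 88·x − 42·x^3 + 16    [combine like terms]

−144·x·y + 20·y − 38·y^2 + 115·x^2·y − 41·x·y^2 − 42·y^3 + 124·x^2 − 88·x − 42·x^3 + 16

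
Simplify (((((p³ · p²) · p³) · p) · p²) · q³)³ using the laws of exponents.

p³³·q⁹

(((((p³ · p²) · p³) · p) · p²) · q³)³
= (((((p³ · p²) · p³) · p) · p²)³) · ((q³)³)    [power of a product]
= (((((p³ · p²) · p³) · p)³) · ((p²)³)) · ((q³)³)    [power of a product]
= (((((p³ · p²) · p³)³) · (p³)) · ((p²)³)) · ((q³)³)    [power of a product]
= (((((p³ · p²)³) · ((p³)³)) · (p³)) · ((p²)³)) · ((q³)³)    [power of a product]
= ((((((p³)³) · ((p²)³)) · ((p³)³)) · (p³)) · ((p²)³)) · ((q³)³)    [power of a product]
= ((((p⁹ · ((p²)³)) · ((p³)³)) · (p³)) · ((p²)³)) · ((q³)³)    [power of a power]
= ((((p⁹ · p⁶) · ((p³)³)) · (p³)) · ((p²)³)) · ((q³)³)    [power of a power]
= (((p¹⁵ · ((p³)³)) · (p³)) · ((p²)³)) · ((q³)³)    [product of powers]
= (((p¹⁵ · p⁹) · (p³)) · ((p²)³)) · ((q³)³)    [power of a power]
= ((p²⁴ · (p³)) · ((p²)³)) · ((q³)³)    [product of powers]
= (p²⁷ · ((p²)³)) · ((q³)³)    [product of powers]
= (p²⁷ · p⁶) · ((q³)³)    [power of a power]
= p³³ · ((q³)³)    [product of powers]
= p³³ · q⁹    [power of a power]
= p³³·q⁹    [rearrange]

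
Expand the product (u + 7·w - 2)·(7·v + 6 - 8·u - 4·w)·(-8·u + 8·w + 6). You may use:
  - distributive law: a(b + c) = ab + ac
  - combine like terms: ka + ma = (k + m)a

-56·u^2·v - 336·u·v·w + 154·u·v - 224·u^2 - 584·u·w + 228·u + 64·u^3 + 416·u^2·w - 256·u·w^2 + 392·v·w^2 + 182·v·w + 232·w^2 + 204·w - 224·w^3 - 84·v - 72

(u + 7·w - 2)·(7·v + 6 - 8·u - 4·w)·(-8·u + 8·w + 6)
= (7·u·v + 6·u - 8·u^2 - 4·u·w + 49·v·w + 42·w - 56·u·w - 28·w^2 - 14·v - 12 + 16·u + 8·w)·(-8·u + 8·w + 6)    [distributive law]
= (7·u·v + 22·u - 8·u^2 - 60·u·w + 49·v·w + 50·w - 28·w^2 - 14·v - 12)·(-8·u + 8·w + 6)    [combine like terms]
= -56·u^2·v + 56·u·v·w + 42·u·v - 176·u^2 + 176·u·w + 132·u + 64·u^3 - 64·u^2·w - 48·u^2 + 480·u^2·w - 480·u·w^2 - 360·u·w - 392·u·v·w + 392·v·w^2 + 294·v·w - 400·u·w + 400·w^2 + 300·w + 224·u·w^2 - 224·w^3 - 168·w^2 + 112·u·v - 112·v·w - 84·v + 96·u - 96·w - 72    [distributive law]
= -56·u^2·v - 336·u·v·w + 154·u·v - 224·u^2 - 584·u·w + 228·u + 64·u^3 + 416·u^2·w - 256·u·w^2 + 392·v·w^2 + 182·v·w + 232·w^2 + 204·w - 224·w^3 - 84·v - 72    [combine like terms]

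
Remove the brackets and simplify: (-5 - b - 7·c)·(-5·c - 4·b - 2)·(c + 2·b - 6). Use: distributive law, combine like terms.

-171·c^2 - 98·b·c - 224·c + 20·b^2 - 112·b - 60 + 103·b·c^2 + 70·b^2·c + 8·b^3 + 35·c^3

(-5 - b - 7·c)·(-5·c - 4·b - 2)·(c + 2·b - 6)
= (25·c + 20·b + 10 + 5·b·c + 4·b^2 + 2·b + 35·c^2 + 28·b·c + 14·c)·(c + 2·b - 6)    [distributive law]
= (39·c + 22·b + 10 + 33·b·c + 4·b^2 + 35·c^2)·(c + 2·b - 6)    [combine like terms]
= 39·c^2 + 78·b·c - 234·c + 22·b·c + 44·b^2 - 132·b + 10·c + 20·b - 60 + 33·b·c^2 + 66·b^2·c - 198·b·c + 4·b^2·c + 8·b^3 - 24·b^2 + 35·c^3 + 70·b·c^2 - 210·c^2    [distributive law]
= -171·c^2 - 98·b·c - 224·c + 20·b^2 - 112·b - 60 + 103·b·c^2 + 70·b^2·c + 8·b^3 + 35·c^3    [combine like terms]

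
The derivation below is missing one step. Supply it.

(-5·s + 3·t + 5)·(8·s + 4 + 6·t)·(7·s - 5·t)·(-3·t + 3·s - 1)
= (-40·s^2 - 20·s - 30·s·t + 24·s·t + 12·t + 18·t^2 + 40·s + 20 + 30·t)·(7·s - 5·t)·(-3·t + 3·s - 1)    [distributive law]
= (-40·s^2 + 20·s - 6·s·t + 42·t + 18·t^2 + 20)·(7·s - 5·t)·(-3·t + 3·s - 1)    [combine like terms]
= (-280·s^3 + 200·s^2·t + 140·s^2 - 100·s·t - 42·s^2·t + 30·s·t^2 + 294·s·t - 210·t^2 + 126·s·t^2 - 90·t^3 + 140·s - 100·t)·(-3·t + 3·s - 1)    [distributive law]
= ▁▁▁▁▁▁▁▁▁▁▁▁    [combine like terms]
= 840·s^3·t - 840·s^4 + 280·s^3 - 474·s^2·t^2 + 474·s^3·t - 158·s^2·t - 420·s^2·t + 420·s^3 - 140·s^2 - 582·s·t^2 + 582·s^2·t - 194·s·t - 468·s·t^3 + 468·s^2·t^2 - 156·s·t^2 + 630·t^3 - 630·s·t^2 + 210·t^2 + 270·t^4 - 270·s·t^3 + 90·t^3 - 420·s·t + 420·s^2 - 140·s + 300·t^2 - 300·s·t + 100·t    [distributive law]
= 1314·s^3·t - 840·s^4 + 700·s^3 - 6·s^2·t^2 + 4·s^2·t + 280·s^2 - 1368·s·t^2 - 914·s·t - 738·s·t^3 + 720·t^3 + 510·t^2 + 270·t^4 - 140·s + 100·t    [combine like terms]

Applying combine like terms to the line above:

(-280·s^3 + 158·s^2·t + 140·s^2 + 194·s·t + 156·s·t^2 - 210·t^2 - 90·t^3 + 140·s - 100·t)·(-3·t + 3·s - 1)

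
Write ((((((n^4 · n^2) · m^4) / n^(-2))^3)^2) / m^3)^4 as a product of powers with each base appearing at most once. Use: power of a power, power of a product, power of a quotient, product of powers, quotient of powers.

((((((n^4 · n^2) · m^4) / n^(-2))^3)^2) / m^3)^4
= ((((((n^4 · n^2) · m^4) / n^(-2))^3)^2)^4) / ((m^3)^4)    [power of a quotient]
= (((((n^4 · n^2) · m^4) / n^(-2))^3)^8) / ((m^3)^4)    [power of a power]
= ((((n^4 · n^2) · m^4) / n^(-2))^24) / ((m^3)^4)    [power of a power]
= ((((n^4 · n^2) · m^4)^24) / ((n^(-2))^24)) / ((m^3)^4)    [power of a quotient]
= ((((n^4 · n^2)^24) · ((m^4)^24)) / ((n^(-2))^24)) / ((m^3)^4)    [power of a product]
= (((((n^4)^24) · ((n^2)^24)) · ((m^4)^24)) / ((n^(-2))^24)) / ((m^3)^4)    [power of a product]
= (((n^96 · ((n^2)^24)) · ((m^4)^24)) / ((n^(-2))^24)) / ((m^3)^4)    [power of a power]
= (((n^96 · n^48) · ((m^4)^24)) / ((n^(-2))^24)) / ((m^3)^4)    [power of a power]
= ((n^144 · ((m^4)^24)) / ((n^(-2))^24)) / ((m^3)^4)    [product of powers]
= ((n^144 · m^96) / ((n^(-2))^24)) / ((m^3)^4)    [power of a power]
= ((n^144 · m^96) / n^(-48)) / ((m^3)^4)    [power of a power]
= ((n^144 · m^96) / n^(-48)) / m^12    [power of a power]
= m^84n^192    [quotient of powers]

m^84n^192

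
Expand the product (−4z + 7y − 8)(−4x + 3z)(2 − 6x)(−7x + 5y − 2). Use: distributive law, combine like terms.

(−4z + 7y − 8)(−4x + 3z)(2 − 6x)(−7x + 5y − 2)
= (16xz − 12z^2 − 28xy + 21yz + 32x − 24z)(2 − 6x)(−7x + 5y − 2)    [distributive law]
= (32xz − 96x^2z − 24z^2 + 72xz^2 − 56xy + 168x^2y + 42yz − 126xyz + 64x − 192x^2 − 48z + 144xz)(−7x + 5y − 2)    [distributive law]
= (176xz − 96x^2z − 24z^2 + 72xz^2 − 56xy + 168x^2y + 42yz − 126xyz + 64x − 192x^2 − 48z)(−7x + 5y − 2)    [combine like terms]
= −1232x^2z + 880xyz − 352xz + 672x^3z − 480x^2yz + 192x^2z + 168xz^2 − 120yz^2 + 48z^2 − 504x^2z^2 + 360xyz^2 − 144xz^2 + 392x^2y − 280xy^2 + 112xy − 1176x^3y + 840x^2y^2 − 336x^2y − 294xyz + 210y^2z − 84yz + 882x^2yz − 630xy^2z + 252xyz − 448x^2 + 320xy − 128x + 1344x^3 − 960x^2y + 384x^2 + 336xz − 240yz + 96z    [distributive law]
= −1040x^2z + 838xyz − 16xz + 672x^3z + 402x^2yz + 24xz^2 − 120yz^2 + 48z^2 − 504x^2z^2 + 360xyz^2 − 904x^2y − 280xy^2 + 432xy − 1176x^3y + 840x^2y^2 + 210y^2z − 324yz − 630xy^2z − 64x^2 − 128x + 1344x^3 + 96z    [combine like terms]

−1040x^2z + 838xyz − 16xz + 672x^3z + 402x^2yz + 24xz^2 − 120yz^2 + 48z^2 − 504x^2z^2 + 360xyz^2 − 904x^2y − 280xy^2 + 432xy − 1176x^3y + 840x^2y^2 + 210y^2z − 324yz − 630xy^2z − 64x^2 − 128x + 1344x^3 + 96z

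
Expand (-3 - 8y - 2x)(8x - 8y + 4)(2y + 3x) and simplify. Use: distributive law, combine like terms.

(-3 - 8y - 2x)(8x - 8y + 4)(2y + 3x)
= (-24x + 24y - 12 - 64xy + 64y² - 32y - 16x² + 16xy - 8x)(2y + 3x)    [distributive law]
= (-32x - 8y - 12 - 48xy + 64y² - 16x²)(2y + 3x)    [combine like terms]
= -64xy - 96x² - 16y² - 24xy - 24y - 36x - 96xy² - 144x²y + 128y³ + 192xy² - 32x²y - 48x³    [distributive law]
= -88xy - 96x² - 16y² - 24y - 36x + 96xy² - 176x²y + 128y³ - 48x³    [combine like terms]

-88xy - 96x² - 16y² - 24y - 36x + 96xy² - 176x²y + 128y³ - 48x³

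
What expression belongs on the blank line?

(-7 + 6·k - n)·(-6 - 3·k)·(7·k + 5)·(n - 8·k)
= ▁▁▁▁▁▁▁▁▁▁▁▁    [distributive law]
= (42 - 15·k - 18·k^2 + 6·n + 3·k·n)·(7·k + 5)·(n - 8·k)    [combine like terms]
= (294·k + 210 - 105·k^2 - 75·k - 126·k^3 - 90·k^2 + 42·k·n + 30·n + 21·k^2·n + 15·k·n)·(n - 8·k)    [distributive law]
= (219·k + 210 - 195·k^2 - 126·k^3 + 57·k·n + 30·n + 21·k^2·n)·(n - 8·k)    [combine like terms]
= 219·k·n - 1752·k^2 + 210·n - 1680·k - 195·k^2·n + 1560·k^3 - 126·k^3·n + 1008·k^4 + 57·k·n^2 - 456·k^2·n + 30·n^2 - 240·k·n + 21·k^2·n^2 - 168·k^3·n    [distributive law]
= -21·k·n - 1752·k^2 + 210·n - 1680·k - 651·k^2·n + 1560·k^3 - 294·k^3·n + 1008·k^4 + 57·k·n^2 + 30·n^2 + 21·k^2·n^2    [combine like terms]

By distributive law:

(42 + 21·k - 36·k - 18·k^2 + 6·n + 3·k·n)·(7·k + 5)·(n - 8·k)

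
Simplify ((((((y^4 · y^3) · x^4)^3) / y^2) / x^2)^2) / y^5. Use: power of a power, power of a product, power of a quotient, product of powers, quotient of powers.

x^20y^33

((((((y^4 · y^3) · x^4)^3) / y^2) / x^2)^2) / y^5
= ((((((y^4 · y^3) · x^4)^3) / y^2)^2) / ((x^2)^2)) / y^5    [power of a quotient]
= ((((((y^4 · y^3) · x^4)^3)^2) / ((y^2)^2)) / ((x^2)^2)) / y^5    [power of a quotient]
= (((((y^4 · y^3) · x^4)^6) / ((y^2)^2)) / ((x^2)^2)) / y^5    [power of a power]
= (((((y^4 · y^3)^6) · ((x^4)^6)) / ((y^2)^2)) / ((x^2)^2)) / y^5    [power of a product]
= ((((((y^4)^6) · ((y^3)^6)) · ((x^4)^6)) / ((y^2)^2)) / ((x^2)^2)) / y^5    [power of a product]
= ((((y^24 · ((y^3)^6)) · ((x^4)^6)) / ((y^2)^2)) / ((x^2)^2)) / y^5    [power of a power]
= ((((y^24 · y^18) · ((x^4)^6)) / ((y^2)^2)) / ((x^2)^2)) / y^5    [power of a power]
= (((y^42 · ((x^4)^6)) / ((y^2)^2)) / ((x^2)^2)) / y^5    [product of powers]
= (((y^42 · x^24) / ((y^2)^2)) / ((x^2)^2)) / y^5    [power of a power]
= (((y^42 · x^24) / y^4) / ((x^2)^2)) / y^5    [power of a power]
= (((y^42 · x^24) / y^4) / x^4) / y^5    [power of a power]
= x^20y^33    [quotient of powers; product of powers]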